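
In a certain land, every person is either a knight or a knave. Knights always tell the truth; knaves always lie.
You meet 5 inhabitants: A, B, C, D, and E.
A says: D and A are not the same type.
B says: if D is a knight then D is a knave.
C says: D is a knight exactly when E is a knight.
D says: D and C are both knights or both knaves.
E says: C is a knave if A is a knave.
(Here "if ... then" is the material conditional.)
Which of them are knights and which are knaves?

A is a knave, so "D and A are not the same type" must be false — and it is.
B is a knight; "if D is a knight then D is a knave" is True, as required.
Since C is a knight, "D is a knight exactly when E is a knight" needs to be True, which holds.
D (knave): "D and C are both knights or both knaves" — false. ✓
Since E is a knave, "C is a knave if A is a knave" needs to be false, which holds.

Knights: B and C. Knaves: A, D, and E.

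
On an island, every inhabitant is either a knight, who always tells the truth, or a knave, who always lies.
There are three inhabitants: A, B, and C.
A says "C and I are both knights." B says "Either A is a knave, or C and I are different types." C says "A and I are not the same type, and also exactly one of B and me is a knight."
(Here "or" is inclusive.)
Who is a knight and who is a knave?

A is a knave; "C and I are both knights" is False, as required.
As a knight, B's statement "either A is a knave, or C and I are different types" should be true; it is.
C is a knave; "A and I are not the same type, and also exactly one of B and me is a knight" is False, as required.

A is a knave, B is a knight, and C is a knave.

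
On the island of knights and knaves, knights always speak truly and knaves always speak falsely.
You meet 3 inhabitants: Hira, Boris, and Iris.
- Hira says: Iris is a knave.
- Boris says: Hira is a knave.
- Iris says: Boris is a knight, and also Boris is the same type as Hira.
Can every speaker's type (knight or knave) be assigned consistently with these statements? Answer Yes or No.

One consistent assignment: Hira=knight, Boris=knave, Iris=knave.

Yes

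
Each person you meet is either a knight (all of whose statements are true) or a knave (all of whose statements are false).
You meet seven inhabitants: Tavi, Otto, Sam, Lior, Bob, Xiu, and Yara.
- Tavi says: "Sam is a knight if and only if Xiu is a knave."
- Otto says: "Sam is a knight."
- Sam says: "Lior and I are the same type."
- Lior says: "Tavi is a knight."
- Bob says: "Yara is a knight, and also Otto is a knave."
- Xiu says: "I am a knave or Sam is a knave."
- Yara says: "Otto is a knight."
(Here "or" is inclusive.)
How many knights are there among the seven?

The unique consistent assignment is Tavi=knight, Otto=knave, Sam=knave, Lior=knight, Bob=knave, Xiu=knight, Yara=knave.
That has 3 knights.

3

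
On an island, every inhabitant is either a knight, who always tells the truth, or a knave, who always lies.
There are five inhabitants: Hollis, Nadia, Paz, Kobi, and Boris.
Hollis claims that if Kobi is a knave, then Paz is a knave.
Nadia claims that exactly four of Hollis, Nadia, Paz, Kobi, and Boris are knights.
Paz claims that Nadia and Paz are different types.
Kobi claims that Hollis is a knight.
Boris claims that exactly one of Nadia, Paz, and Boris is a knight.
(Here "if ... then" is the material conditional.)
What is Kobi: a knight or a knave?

Kobi is a knight.

Consistent assignments: {Hollis=knight, Nadia=knave, Paz=knave, Kobi=knight, Boris=knight}; {Hollis=knight, Nadia=knave, Paz=knave, Kobi=knight, Boris=knave}
In every consistent assignment, Kobi is a knight.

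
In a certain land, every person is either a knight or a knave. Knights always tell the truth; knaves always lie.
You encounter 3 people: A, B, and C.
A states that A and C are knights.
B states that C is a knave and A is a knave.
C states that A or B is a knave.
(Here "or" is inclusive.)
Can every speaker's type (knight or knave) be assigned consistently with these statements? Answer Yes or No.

One consistent assignment: A=knight, B=knave, C=knight.

Yes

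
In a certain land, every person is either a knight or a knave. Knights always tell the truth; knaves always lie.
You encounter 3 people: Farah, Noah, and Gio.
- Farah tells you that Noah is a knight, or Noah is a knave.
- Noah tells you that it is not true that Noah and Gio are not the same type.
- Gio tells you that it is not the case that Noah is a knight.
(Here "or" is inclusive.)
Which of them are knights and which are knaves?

Farah is a knight, Noah is a knave, and Gio is a knight.

Suppose Farah is a knave. Then Farah's statement "Noah is a knight, or Noah is a knave" would have to be false. Checking the 4 ways to assign the others, none is consistent with every speaker.
(For instance, with Noah=knave, Gio=knight, Farah's claim "Noah is a knight, or Noah is a knave" comes out true where it would need to be false.)
So Farah must be a knight, making "Noah is a knight, or Noah is a knave" true. Taking Farah=knight, Noah=knave, Gio=knight, each remaining statement checks out:
  Noah (knave): "it is not true that Noah and Gio are not the same type" — false. ✓
  Gio (knight): "it is not the case that Noah is a knight" — true. ✓
This is the unique consistent assignment.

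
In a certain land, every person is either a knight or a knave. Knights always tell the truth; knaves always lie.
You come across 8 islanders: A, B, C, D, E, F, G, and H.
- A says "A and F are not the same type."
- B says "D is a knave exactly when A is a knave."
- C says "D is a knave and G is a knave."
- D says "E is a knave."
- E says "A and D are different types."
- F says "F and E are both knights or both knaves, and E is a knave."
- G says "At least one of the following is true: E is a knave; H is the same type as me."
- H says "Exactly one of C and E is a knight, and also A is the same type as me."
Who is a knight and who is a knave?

A is a knight, B is a knave, C is a knave, D is a knave, E is a knight, F is a knave, G is a knight, and H is a knight.

A is a knight, so "A and F are not the same type" must be True — and it is.
Since B is a knave, "D is a knave exactly when A is a knave" needs to be false, which holds.
C is a knave; "D is a knave and G is a knave" is false, as required.
D is a knave; "E is a knave" is false, as required.
Since E is a knight, "A and D are different types" needs to be True, which holds.
F is a knave, and the claim "F and E are both knights or both knaves, and E is a knave" is indeed false.
As a knight, G's statement "at least one of the following is true: E is a knave; H is the same type as me" should be True; it is.
Since H is a knight, "exactly one of C and E is a knight, and also A is the same type as me" needs to be True, which holds.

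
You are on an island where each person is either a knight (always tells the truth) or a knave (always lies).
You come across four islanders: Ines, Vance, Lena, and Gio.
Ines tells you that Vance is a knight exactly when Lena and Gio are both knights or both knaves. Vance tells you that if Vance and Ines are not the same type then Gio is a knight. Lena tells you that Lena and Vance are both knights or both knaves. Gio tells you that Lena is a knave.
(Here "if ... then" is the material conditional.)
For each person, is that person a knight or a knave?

Knights: Vance and Gio. Knaves: Ines and Lena.

Suppose Ines is a knight. Then Ines's statement "Vance is a knight exactly when Lena and Gio are both knights or both knaves" would have to be true. Checking the 8 ways to assign the others, none is consistent with every speaker.
(For instance, with Vance=knight, Lena=knave, Gio=knight, Ines's claim "Vance is a knight exactly when Lena and Gio are both knights or both knaves" comes out false where it would need to be true.)
So Ines must be a knave, making "Vance is a knight exactly when Lena and Gio are both knights or both knaves" false. Taking Ines=knave, Vance=knight, Lena=knave, Gio=knight, each remaining statement checks out:
  Vance (knight): "if Vance and Ines are not the same type then Gio is a knight" — true. ✓
  Lena (knave): "Lena and Vance are both knights or both knaves" — false. ✓
  Gio (knight): "Lena is a knave" — true. ✓
This is the unique consistent assignment.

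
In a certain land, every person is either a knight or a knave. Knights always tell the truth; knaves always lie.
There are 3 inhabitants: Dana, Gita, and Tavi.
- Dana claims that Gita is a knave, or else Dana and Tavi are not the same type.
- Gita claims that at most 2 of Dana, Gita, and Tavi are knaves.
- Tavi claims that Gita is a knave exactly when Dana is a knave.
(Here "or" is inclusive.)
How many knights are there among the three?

1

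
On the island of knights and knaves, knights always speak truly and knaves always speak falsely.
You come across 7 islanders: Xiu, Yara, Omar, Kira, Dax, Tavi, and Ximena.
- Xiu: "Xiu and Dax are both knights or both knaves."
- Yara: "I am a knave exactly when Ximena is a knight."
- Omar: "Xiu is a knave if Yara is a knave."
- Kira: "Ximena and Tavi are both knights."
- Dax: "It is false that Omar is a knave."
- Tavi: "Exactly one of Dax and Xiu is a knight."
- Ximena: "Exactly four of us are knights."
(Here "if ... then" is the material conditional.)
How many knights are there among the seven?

The unique consistent assignment is Xiu=knave, Yara=knave, Omar=knight, Kira=knave, Dax=knight, Tavi=knight, Ximena=knave.
That has 3 knights.

3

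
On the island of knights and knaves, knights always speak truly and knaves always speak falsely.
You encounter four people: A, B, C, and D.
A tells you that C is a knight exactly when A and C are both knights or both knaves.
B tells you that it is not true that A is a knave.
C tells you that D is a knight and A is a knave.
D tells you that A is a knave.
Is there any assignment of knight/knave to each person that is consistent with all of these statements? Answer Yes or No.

Yes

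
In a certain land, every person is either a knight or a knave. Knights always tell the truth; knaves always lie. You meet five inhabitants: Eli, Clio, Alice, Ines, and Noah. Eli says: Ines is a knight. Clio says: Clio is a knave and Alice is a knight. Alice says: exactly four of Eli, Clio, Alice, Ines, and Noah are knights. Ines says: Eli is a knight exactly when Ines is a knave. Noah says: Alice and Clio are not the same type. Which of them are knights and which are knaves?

Knights: none. Knaves: Eli, Clio, Alice, Ines, and Noah.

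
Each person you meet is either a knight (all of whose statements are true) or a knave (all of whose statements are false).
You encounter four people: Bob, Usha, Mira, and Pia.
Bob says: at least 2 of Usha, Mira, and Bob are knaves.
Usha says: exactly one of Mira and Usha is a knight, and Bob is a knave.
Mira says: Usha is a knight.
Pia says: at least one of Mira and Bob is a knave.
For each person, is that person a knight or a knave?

Suppose Bob is a knave. Then Bob's statement "at least 2 of Usha, Mira, and Bob are knaves" would have to be false. Checking the 8 ways to assign the others, none is consistent with every speaker.
(For instance, with Usha=knave, Mira=knave, Pia=knight, Bob's claim "at least 2 of Usha, Mira, and Bob are knaves" comes out true where it would need to be false.)
So Bob must be a knight, making "at least 2 of Usha, Mira, and Bob are knaves" true. Taking Bob=knight, Usha=knave, Mira=knave, Pia=knight, each remaining statement checks out:
  Usha (knave): "exactly one of Mira and Usha is a knight, and Bob is a knave" — false. ✓
  Mira (knave): "Usha is a knight" — false. ✓
  Pia (knight): "at least one of Mira and Bob is a knave" — true. ✓
This is the unique consistent assignment.

Bob is a knight, Usha is a knave, Mira is a knave, and Pia is a knight.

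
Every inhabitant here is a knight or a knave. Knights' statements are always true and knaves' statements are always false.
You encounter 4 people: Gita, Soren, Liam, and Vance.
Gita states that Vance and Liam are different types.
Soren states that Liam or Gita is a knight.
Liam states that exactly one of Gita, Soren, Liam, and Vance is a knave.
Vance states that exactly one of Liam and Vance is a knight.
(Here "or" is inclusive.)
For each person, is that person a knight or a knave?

Since Gita is a knave, "Vance and Liam are different types" needs to be False, which holds.
Soren (knave): "Liam or Gita is a knight" — False. ✓
Liam (knave): "exactly one of Gita, Soren, Liam, and Vance is a knave" — False. ✓
Vance is a knave; "exactly one of Liam and Vance is a knight" is False, as required.

Gita is a knave, Soren is a knave, Liam is a knave, and Vance is a knave.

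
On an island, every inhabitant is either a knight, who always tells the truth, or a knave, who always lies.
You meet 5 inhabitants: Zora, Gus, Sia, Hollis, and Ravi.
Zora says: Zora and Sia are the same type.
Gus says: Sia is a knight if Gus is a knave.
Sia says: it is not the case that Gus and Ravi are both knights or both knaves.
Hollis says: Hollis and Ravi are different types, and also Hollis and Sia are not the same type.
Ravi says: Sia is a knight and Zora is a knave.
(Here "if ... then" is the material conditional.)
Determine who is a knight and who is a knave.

Zora is a knight, Gus is a knight, Sia is a knight, Hollis is a knave, and Ravi is a knave.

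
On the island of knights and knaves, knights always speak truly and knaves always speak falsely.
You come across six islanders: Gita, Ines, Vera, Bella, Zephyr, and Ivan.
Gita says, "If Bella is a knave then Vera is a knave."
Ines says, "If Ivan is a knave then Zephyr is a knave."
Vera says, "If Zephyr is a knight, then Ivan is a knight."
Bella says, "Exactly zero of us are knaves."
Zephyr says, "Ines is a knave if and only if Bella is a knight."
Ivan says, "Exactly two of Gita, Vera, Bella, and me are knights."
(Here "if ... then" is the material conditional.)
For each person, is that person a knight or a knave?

Since Gita is a knave, "if Bella is a knave then Vera is a knave" needs to be False, which holds.
As a knight, Ines's statement "if Ivan is a knave then Zephyr is a knave" should be True; it is.
Since Vera is a knight, "if Zephyr is a knight, then Ivan is a knight" needs to be True, which holds.
Bella is a knave; "exactly zero of us are knaves" is False, as required.
Zephyr is a knight, and the claim "Ines is a knave if and only if Bella is a knight" is indeed True.
Ivan (knight): "exactly two of Gita, Vera, Bella, and me are knights" — True. ✓

Gita is a knave, Ines is a knight, Vera is a knight, Bella is a knave, Zephyr is a knight, and Ivan is a knight.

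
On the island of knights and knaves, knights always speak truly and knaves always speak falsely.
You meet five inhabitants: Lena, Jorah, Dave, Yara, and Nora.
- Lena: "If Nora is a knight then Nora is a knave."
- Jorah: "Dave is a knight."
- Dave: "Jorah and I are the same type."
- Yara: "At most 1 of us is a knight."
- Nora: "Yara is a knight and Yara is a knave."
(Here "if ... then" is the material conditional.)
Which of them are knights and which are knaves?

Suppose Lena is a knave. Then Lena's statement "if Nora is a knight then Nora is a knave" would have to be false. Checking the 16 ways to assign the others, none is consistent with every speaker.
(For instance, with Jorah=knight, Dave=knight, Yara=knave, Nora=knave, Lena's claim "if Nora is a knight then Nora is a knave" comes out true where it would need to be false.)
So Lena must be a knight, making "if Nora is a knight then Nora is a knave" true. Taking Lena=knight, Jorah=knight, Dave=knight, Yara=knave, Nora=knave, each remaining statement checks out:
  Jorah (knight): "Dave is a knight" — true. ✓
  Dave (knight): "Jorah and I are the same type" — true. ✓
  Yara (knave): "at most 1 of us is a knight" — false. ✓
  Nora (knave): "Yara is a knight and Yara is a knave" — false. ✓
This is the unique consistent assignment.

Lena is a knight, Jorah is a knight, Dave is a knight, Yara is a knave, and Nora is a knave.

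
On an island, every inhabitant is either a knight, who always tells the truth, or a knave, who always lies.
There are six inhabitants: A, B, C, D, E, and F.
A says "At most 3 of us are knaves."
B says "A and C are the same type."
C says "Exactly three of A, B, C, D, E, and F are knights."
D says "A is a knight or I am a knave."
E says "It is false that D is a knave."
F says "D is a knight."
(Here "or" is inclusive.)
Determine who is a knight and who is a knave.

As a knight, A's statement "at most 3 of us are knaves" should be true; it is.
B is a knave, and the claim "A and C are the same type" is indeed false.
C is a knave, and the claim "exactly three of A, B, C, D, E, and F are knights" is indeed false.
Since D is a knight, "A is a knight or I am a knave" needs to be true, which holds.
E is a knight; "it is false that D is a knave" is true, as required.
F is a knight; "D is a knight" is true, as required.

A is a knight, B is a knave, C is a knave, D is a knight, E is a knight, and F is a knight.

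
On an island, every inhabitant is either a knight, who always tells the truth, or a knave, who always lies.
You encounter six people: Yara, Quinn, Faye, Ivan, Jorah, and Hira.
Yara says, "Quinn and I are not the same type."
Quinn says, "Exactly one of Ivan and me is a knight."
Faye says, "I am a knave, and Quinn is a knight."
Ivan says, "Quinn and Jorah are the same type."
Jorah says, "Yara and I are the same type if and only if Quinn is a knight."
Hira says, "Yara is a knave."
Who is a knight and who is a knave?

Knights: Jorah and Hira. Knaves: Yara, Quinn, Faye, and Ivan.

Yara is a knave; "Quinn and I are not the same type" is False, as required.
Quinn is a knave; "exactly one of Ivan and me is a knight" is False, as required.
Faye is a knave; "I am a knave, and Quinn is a knight" is False, as required.
As a knave, Ivan's statement "Quinn and Jorah are the same type" should be False; it is.
Jorah is a knight, and the claim "Yara and I are the same type if and only if Quinn is a knight" is indeed true.
Hira is a knight, so "Yara is a knave" must be true — and it is.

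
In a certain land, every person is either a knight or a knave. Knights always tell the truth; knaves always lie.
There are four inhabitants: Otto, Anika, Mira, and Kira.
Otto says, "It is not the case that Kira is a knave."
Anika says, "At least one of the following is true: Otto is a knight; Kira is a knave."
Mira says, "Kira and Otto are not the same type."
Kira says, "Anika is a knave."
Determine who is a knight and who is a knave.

Knights: Anika. Knaves: Otto, Mira, and Kira.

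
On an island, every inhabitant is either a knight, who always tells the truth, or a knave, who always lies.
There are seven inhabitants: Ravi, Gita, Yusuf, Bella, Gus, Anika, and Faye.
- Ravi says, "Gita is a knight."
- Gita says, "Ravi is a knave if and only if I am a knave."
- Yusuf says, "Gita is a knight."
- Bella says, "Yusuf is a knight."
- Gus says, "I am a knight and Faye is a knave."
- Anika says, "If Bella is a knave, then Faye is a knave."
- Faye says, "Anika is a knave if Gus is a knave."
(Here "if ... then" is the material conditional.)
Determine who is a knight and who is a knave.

Ravi is a knight, Gita is a knight, Yusuf is a knight, Bella is a knight, Gus is a knave, Anika is a knight, and Faye is a knave.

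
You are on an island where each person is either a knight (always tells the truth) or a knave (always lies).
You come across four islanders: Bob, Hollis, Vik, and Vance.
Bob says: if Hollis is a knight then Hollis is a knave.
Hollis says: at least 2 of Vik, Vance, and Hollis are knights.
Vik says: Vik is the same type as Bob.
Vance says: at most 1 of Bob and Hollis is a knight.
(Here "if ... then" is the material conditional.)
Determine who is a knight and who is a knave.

Knights: Bob and Vance. Knaves: Hollis and Vik.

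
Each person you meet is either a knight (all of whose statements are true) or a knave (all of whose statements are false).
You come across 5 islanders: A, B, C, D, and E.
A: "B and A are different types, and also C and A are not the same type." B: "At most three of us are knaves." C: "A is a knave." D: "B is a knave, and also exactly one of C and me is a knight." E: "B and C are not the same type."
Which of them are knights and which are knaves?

Knights: A. Knaves: B, C, D, and E.

A is a knight, and the claim "B and A are different types, and also C and A are not the same type" is indeed True.
Since B is a knave, "at most three of us are knaves" needs to be false, which holds.
As a knave, C's statement "A is a knave" should be false; it is.
D (knave): "B is a knave, and also exactly one of C and me is a knight" — false. ✓
As a knave, E's statement "B and C are not the same type" should be false; it is.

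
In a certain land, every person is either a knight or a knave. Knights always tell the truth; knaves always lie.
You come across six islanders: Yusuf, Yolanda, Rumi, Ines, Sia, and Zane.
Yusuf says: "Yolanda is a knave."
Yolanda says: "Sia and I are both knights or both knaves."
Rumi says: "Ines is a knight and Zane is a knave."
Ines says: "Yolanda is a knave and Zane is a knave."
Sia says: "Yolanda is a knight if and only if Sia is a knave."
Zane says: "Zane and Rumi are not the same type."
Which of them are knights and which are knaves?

Yusuf is a knight, Yolanda is a knave, Rumi is a knave, Ines is a knave, Sia is a knight, and Zane is a knight.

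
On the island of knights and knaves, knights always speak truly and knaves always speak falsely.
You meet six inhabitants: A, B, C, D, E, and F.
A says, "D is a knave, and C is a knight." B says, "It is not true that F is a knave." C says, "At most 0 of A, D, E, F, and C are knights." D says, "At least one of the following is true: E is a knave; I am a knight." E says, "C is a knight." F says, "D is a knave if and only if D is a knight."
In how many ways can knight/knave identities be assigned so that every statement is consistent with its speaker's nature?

1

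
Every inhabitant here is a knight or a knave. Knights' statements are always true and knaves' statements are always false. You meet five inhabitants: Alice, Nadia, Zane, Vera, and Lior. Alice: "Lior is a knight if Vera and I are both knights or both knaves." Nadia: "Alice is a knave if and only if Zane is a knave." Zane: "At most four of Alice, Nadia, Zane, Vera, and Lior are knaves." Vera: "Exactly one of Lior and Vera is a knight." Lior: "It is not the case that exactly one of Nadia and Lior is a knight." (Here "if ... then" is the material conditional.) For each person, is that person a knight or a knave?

Alice is a knight, Nadia is a knight, Zane is a knight, Vera is a knave, and Lior is a knave.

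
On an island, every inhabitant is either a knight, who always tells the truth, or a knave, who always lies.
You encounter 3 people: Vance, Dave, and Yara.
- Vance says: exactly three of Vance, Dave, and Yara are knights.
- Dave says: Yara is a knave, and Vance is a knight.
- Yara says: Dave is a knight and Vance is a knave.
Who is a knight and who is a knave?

Suppose Vance is a knight. Then Vance's statement "exactly three of Vance, Dave, and Yara are knights" would have to be true. Checking the 4 ways to assign the others, none is consistent with every speaker.
(For instance, with Dave=knave, Yara=knave, Vance's claim "exactly three of Vance, Dave, and Yara are knights" comes out false where it would need to be true.)
So Vance must be a knave, making "exactly three of Vance, Dave, and Yara are knights" false. Taking Vance=knave, Dave=knave, Yara=knave, each remaining statement checks out:
  Dave (knave): "Yara is a knave, and Vance is a knight" — false. ✓
  Yara (knave): "Dave is a knight and Vance is a knave" — false. ✓
This is the unique consistent assignment.

Knights: none. Knaves: Vance, Dave, and Yara.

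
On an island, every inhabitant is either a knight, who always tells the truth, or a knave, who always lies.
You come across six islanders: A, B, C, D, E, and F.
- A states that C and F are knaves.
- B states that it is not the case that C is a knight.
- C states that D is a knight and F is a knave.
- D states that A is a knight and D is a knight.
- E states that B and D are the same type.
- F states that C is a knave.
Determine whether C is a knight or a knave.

C is a knave.

Consistent assignments: {A=knave, B=knight, C=knave, D=knave, E=knave, F=knight}
In every consistent assignment, C is a knave.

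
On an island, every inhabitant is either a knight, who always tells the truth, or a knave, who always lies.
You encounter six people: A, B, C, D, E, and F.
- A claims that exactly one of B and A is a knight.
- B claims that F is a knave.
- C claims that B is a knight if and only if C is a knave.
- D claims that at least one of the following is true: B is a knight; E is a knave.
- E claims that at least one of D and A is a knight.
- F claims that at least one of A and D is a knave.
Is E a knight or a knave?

Consistent assignments: {A=knight, B=knave, C=knight, D=knave, E=knight, F=knight}; {A=knight, B=knave, C=knave, D=knave, E=knight, F=knight}
In every consistent assignment, E is a knight.

E is a knight.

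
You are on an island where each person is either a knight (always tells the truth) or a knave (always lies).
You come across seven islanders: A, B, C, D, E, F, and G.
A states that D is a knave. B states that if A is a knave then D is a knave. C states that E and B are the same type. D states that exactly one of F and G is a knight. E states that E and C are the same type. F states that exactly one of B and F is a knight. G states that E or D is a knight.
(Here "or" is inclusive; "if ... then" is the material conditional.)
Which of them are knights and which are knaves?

A is a knave, and the claim "D is a knave" is indeed false.
B is a knave, and the claim "if A is a knave then D is a knave" is indeed false.
As a knight, C's statement "E and B are the same type" should be true; it is.
D is a knight; "exactly one of F and G is a knight" is true, as required.
E is a knave, so "E and C are the same type" must be false — and it is.
F is a knave, so "exactly one of B and F is a knight" must be false — and it is.
G is a knight; "E or D is a knight" is true, as required.

A is a knave, B is a knave, C is a knight, D is a knight, E is a knave, F is a knave, and G is a knight.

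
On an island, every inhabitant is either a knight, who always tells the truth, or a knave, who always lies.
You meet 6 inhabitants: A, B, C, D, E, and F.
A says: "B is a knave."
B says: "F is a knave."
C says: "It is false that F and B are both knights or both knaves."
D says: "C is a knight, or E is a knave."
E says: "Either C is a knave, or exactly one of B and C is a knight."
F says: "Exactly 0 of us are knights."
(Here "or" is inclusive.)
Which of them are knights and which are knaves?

A is a knave, B is a knight, C is a knight, D is a knight, E is a knave, and F is a knave.

A is a knave; "B is a knave" is False, as required.
B is a knight, and the claim "F is a knave" is indeed True.
C is a knight; "it is false that F and B are both knights or both knaves" is True, as required.
D (knight): "C is a knight, or E is a knave" — True. ✓
Since E is a knave, "either C is a knave, or exactly one of B and C is a knight" needs to be False, which holds.
F (knave): "exactly 0 of us are knights" — False. ✓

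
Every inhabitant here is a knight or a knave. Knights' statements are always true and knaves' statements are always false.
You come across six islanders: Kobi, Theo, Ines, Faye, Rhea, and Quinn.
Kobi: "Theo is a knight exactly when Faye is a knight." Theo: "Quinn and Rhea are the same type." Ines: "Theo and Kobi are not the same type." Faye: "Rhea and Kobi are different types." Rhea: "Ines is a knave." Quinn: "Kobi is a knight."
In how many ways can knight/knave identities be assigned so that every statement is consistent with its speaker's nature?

2

Consistent assignments:
  Kobi=knave, Theo=knight, Ines=knight, Faye=knave, Rhea=knave, Quinn=knave
  Kobi=knave, Theo=knave, Ines=knave, Faye=knight, Rhea=knight, Quinn=knave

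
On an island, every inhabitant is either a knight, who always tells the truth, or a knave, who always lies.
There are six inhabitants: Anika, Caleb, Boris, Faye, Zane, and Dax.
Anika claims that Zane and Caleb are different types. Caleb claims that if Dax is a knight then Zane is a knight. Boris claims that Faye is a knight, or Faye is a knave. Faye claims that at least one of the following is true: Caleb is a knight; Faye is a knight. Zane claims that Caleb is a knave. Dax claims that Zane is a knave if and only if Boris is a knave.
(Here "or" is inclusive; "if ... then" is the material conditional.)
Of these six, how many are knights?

4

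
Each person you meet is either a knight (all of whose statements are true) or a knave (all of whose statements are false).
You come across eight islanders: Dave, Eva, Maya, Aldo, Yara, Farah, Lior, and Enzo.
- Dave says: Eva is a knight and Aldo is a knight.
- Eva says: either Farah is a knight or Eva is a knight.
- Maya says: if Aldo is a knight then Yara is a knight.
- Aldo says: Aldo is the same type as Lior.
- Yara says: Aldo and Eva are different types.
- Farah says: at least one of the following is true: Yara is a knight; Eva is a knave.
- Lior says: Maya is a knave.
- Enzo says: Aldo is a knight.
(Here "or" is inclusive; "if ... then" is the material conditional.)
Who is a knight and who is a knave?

Dave is a knight, Eva is a knight, Maya is a knave, Aldo is a knight, Yara is a knave, Farah is a knave, Lior is a knight, and Enzo is a knight.

Dave (knight): "Eva is a knight and Aldo is a knight" — true. ✓
Since Eva is a knight, "either Farah is a knight or Eva is a knight" needs to be true, which holds.
As a knave, Maya's statement "if Aldo is a knight then Yara is a knight" should be False; it is.
Aldo (knight): "Aldo is the same type as Lior" — true. ✓
Yara (knave): "Aldo and Eva are different types" — False. ✓
Farah is a knave; "at least one of the following is true: Yara is a knight; Eva is a knave" is False, as required.
Lior is a knight; "Maya is a knave" is true, as required.
Enzo is a knight, so "Aldo is a knight" must be true — and it is.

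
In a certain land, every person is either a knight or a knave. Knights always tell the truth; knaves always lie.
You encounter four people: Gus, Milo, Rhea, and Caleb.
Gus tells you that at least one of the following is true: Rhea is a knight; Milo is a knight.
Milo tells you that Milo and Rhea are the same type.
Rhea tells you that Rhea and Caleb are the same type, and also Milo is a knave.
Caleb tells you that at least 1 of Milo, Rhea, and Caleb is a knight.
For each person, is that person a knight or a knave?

Knights: Gus, Rhea, and Caleb. Knaves: Milo.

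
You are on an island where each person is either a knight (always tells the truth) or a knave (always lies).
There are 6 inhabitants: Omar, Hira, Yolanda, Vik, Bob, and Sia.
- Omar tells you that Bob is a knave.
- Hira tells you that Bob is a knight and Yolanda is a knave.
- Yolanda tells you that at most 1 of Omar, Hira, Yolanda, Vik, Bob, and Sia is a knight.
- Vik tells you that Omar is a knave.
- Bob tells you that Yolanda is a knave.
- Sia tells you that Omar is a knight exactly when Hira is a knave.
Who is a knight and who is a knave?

As a knave, Omar's statement "Bob is a knave" should be false; it is.
Hira is a knight, so "Bob is a knight and Yolanda is a knave" must be true — and it is.
Since Yolanda is a knave, "at most 1 of Omar, Hira, Yolanda, Vik, Bob, and Sia is a knight" needs to be false, which holds.
Vik is a knight, and the claim "Omar is a knave" is indeed true.
Bob (knight): "Yolanda is a knave" — true. ✓
As a knight, Sia's statement "Omar is a knight exactly when Hira is a knave" should be true; it is.

Omar is a knave, Hira is a knight, Yolanda is a knave, Vik is a knight, Bob is a knight, and Sia is a knight.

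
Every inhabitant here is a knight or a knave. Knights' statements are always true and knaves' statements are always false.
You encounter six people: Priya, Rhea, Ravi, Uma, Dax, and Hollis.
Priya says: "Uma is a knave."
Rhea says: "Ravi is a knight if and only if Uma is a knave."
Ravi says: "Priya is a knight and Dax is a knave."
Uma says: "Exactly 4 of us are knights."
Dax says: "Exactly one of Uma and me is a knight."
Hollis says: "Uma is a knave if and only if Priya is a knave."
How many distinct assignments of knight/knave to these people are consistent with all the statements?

2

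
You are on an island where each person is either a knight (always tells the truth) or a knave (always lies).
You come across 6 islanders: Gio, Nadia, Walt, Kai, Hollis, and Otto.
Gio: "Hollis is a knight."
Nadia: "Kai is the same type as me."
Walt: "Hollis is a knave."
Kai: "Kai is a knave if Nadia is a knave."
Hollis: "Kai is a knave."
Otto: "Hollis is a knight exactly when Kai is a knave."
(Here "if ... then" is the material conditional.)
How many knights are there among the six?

The unique consistent assignment is Gio=knave, Nadia=knight, Walt=knight, Kai=knight, Hollis=knave, Otto=knight.
That has 4 knights.

4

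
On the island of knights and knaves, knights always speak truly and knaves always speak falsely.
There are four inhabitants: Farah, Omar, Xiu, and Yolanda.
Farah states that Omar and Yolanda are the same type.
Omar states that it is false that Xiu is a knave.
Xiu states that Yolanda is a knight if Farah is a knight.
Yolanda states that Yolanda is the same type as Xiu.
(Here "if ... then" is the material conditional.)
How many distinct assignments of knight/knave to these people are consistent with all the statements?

2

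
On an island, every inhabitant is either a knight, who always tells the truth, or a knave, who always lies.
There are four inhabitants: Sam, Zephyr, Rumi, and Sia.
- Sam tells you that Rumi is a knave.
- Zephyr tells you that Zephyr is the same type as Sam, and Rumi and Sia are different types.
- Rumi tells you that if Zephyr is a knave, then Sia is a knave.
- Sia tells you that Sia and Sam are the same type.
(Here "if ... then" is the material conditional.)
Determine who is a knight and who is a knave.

Sam is a knight, Zephyr is a knave, Rumi is a knave, and Sia is a knight.

Suppose Sam is a knave. Then Sam's statement "Rumi is a knave" would have to be false. Checking the 8 ways to assign the others, none is consistent with every speaker.
(For instance, with Zephyr=knave, Rumi=knave, Sia=knight, Sam's claim "Rumi is a knave" comes out true where it would need to be false.)
So Sam must be a knight, making "Rumi is a knave" true. Taking Sam=knight, Zephyr=knave, Rumi=knave, Sia=knight, each remaining statement checks out:
  Zephyr (knave): "Zephyr is the same type as Sam, and Rumi and Sia are different types" — false. ✓
  Rumi (knave): "if Zephyr is a knave, then Sia is a knave" — false. ✓
  Sia (knight): "Sia and Sam are the same type" — true. ✓
This is the unique consistent assignment.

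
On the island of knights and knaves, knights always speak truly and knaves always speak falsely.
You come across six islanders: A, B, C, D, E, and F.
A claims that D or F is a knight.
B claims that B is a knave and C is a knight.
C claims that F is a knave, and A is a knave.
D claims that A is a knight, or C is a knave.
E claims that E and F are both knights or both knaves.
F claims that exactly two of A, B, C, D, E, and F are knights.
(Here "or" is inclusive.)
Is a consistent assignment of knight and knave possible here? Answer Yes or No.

No

Checking all 64 assignments, each has at least one speaker whose statement's truth value contradicts their type.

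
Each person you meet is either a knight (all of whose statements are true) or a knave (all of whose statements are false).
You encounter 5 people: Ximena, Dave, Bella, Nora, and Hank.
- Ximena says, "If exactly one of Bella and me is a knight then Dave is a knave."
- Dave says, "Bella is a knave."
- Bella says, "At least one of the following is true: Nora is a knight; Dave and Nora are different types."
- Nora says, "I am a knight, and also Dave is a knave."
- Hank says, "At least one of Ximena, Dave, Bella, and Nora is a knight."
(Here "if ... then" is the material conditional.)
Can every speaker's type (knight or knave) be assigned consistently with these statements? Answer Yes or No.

Yes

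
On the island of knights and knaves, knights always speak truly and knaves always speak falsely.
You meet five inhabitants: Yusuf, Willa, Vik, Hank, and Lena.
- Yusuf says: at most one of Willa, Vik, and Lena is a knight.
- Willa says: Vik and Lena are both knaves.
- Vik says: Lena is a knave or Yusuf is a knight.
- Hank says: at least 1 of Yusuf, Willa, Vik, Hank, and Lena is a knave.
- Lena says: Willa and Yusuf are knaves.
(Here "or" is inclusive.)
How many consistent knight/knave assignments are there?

1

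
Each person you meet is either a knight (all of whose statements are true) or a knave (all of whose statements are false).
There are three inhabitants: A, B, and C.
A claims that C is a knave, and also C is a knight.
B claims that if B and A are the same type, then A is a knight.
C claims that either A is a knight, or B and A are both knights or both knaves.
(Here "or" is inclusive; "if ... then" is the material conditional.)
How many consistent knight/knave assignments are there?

2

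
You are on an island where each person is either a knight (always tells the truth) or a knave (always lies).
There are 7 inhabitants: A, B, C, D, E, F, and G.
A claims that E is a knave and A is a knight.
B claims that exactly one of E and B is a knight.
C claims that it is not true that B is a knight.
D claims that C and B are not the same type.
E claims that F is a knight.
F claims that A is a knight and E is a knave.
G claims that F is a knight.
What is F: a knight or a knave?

Consistent assignments: {A=knave, B=knight, C=knave, D=knight, E=knave, F=knave, G=knave}; {A=knave, B=knave, C=knight, D=knight, E=knave, F=knave, G=knave}
In every consistent assignment, F is a knave.

F is a knave.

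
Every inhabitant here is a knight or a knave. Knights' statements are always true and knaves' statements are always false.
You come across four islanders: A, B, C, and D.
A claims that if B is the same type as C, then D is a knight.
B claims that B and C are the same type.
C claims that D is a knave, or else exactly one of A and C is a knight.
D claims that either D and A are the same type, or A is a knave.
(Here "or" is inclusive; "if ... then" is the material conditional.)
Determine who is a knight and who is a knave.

Knights: A and C. Knaves: B and D.

A is a knight; "if B is the same type as C, then D is a knight" is true, as required.
As a knave, B's statement "B and C are the same type" should be false; it is.
C is a knight, and the claim "D is a knave, or else exactly one of A and C is a knight" is indeed true.
D (knave): "either D and A are the same type, or A is a knave" — false. ✓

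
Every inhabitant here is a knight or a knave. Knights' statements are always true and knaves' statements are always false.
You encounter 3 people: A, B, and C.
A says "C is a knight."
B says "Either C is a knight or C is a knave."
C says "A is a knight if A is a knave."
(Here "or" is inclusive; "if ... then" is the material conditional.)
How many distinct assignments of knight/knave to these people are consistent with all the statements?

2

Consistent assignments:
  A=knight, B=knight, C=knight
  A=knave, B=knight, C=knave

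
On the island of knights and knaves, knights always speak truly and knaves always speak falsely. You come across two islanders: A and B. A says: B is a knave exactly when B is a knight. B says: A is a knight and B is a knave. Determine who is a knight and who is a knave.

Knights: none. Knaves: A and B.

A is a knave; "B is a knave exactly when B is a knight" is False, as required.
B (knave): "A is a knight and B is a knave" — False. ✓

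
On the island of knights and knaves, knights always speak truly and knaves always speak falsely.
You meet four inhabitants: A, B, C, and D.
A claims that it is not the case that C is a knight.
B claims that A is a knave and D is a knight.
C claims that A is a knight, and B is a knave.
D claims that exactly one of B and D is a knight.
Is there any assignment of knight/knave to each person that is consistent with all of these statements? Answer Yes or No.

No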